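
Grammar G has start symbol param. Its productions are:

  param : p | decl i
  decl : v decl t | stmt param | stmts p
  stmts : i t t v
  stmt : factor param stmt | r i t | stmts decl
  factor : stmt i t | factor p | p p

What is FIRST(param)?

{ i, p, r, v }

param : p contributes {p}.
From param : decl i: add FIRST(decl) = { i, p, r, v }.
Union: FIRST(param) = { i, p, r, v }.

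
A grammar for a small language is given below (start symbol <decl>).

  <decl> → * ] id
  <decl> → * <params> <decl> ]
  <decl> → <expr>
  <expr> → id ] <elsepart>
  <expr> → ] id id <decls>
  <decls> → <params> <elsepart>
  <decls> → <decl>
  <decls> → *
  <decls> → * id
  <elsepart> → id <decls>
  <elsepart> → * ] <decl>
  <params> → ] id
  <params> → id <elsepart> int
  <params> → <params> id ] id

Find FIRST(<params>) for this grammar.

{ ], id }

<params> → ] id contributes {]}.
<params> → id <elsepart> int contributes {id}.
From <params> → <params> id ] id: add FIRST(<params>) = { ], id }.
Union: FIRST(<params>) = { ], id }.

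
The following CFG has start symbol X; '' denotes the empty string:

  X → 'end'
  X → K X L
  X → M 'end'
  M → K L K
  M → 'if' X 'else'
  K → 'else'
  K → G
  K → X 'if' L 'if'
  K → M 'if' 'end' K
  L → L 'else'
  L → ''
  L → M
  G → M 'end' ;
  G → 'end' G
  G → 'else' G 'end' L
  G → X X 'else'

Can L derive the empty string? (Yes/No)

L has an ''-production, so L ⇒ ''.

Yes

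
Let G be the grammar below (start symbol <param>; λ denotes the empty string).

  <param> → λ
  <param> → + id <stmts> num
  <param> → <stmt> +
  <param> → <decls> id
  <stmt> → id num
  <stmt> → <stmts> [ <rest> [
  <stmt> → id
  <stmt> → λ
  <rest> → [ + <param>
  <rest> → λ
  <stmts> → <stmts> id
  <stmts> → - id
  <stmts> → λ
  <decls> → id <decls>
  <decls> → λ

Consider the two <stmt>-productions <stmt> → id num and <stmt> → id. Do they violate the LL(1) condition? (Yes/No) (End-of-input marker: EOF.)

FIRST(id num) = { id } and FIRST(id) = { id }.
Both contain id, so the two alternatives are not disjoint — LL(1) conflict.

Yes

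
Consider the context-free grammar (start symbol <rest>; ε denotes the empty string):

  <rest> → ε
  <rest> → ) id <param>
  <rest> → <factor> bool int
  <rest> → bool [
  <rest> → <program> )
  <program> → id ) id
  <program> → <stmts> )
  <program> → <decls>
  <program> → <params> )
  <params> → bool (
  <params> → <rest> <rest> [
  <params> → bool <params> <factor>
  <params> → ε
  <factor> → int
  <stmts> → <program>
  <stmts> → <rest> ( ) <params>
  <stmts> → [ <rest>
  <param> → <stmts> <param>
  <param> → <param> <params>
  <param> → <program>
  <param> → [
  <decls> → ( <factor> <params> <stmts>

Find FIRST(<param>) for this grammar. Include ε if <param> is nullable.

{ (, ), [, bool, id, int }

From <param> → <stmts> <param>: add FIRST(<stmts>) = { (, ), [, bool, id, int }.
From <param> → <param> <params>: add FIRST(<param>) = { (, ), [, bool, id, int }.
From <param> → <program>: add FIRST(<program>) = { (, ), [, bool, id, int }.
<param> → [ contributes {[}.
Union: FIRST(<param>) = { (, ), [, bool, id, int }.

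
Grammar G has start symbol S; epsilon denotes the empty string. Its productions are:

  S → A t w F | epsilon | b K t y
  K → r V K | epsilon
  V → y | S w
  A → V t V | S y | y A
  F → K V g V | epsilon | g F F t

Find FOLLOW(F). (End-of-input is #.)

In S → A t w F: F is at the end, add FOLLOW(S) = { #, w, y }.
In F → g F F t: add FIRST(F t) = { b, g, r, t, w, y }.
In F → g F F t: add FIRST(t) = { t }.
Union: FOLLOW(F) = { #, b, g, r, t, w, y }.

{ #, b, g, r, t, w, y }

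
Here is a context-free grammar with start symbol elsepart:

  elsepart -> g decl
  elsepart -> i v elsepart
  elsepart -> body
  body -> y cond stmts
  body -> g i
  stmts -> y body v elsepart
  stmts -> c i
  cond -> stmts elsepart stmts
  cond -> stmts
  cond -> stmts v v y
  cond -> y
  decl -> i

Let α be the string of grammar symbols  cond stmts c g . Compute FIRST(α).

{ c, y }

Add FIRST(cond) = { c, y }; cond is not nullable, stop.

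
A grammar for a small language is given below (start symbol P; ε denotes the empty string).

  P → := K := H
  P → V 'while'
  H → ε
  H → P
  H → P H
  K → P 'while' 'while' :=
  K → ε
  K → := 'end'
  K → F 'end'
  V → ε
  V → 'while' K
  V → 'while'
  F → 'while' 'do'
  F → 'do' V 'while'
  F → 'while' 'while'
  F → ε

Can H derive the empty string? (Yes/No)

H has an ε-production, so H ⇒ ε.

Yes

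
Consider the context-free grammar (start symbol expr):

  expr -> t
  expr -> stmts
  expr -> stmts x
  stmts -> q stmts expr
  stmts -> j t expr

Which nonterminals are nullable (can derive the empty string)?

{ } (none)

No nonterminal has an empty production or an RHS whose symbols are all nullable.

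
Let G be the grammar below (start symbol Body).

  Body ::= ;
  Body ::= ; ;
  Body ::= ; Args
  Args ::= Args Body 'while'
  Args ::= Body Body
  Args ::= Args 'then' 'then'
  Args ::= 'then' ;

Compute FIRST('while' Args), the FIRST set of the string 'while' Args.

{ 'while' }

'while' is a terminal; add {'while'} and stop.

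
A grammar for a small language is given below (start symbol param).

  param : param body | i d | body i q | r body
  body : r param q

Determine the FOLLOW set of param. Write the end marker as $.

{ $, q, r }

param is the start symbol, so $ ∈ FOLLOW(param).
In param : param body: add FIRST(body) = { r }.
In body : r param q: add FIRST(q) = { q }.
Union: FOLLOW(param) = { $, q, r }.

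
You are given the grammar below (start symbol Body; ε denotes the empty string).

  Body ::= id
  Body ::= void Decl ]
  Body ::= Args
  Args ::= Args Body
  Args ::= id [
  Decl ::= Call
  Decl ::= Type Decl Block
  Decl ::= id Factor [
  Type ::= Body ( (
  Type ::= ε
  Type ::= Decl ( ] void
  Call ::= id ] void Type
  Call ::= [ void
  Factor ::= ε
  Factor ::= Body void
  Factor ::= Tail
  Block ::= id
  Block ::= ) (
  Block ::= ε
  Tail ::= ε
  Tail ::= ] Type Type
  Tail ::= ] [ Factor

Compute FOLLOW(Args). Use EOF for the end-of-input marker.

In Body ::= Args: Args is at the end, add FOLLOW(Body) = { EOF, (, id, void }.
In Args ::= Args Body: add FIRST(Body) = { id, void }.
Union: FOLLOW(Args) = { EOF, (, id, void }.

{ EOF, (, id, void }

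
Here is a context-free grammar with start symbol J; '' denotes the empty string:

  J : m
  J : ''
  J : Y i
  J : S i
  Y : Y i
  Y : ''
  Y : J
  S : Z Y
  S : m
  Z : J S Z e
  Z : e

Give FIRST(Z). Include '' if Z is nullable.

From Z : J S Z e: J nullable, take FIRST(J) ∪ FIRST(S) = { e, i, m }.
Z : e contributes {e}.
Union: FIRST(Z) = { e, i, m }.

{ e, i, m }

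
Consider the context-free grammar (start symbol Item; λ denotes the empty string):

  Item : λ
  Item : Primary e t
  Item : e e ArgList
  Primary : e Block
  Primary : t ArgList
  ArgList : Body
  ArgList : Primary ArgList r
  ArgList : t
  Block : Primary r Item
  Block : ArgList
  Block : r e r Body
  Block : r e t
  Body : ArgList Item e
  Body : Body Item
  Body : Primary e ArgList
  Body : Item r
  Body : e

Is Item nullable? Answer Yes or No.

Yes

Item has an λ-production, so Item ⇒ λ.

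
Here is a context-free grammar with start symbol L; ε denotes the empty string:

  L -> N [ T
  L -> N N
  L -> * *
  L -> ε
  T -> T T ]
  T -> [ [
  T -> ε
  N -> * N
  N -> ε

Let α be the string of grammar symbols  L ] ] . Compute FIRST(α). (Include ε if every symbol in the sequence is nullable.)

{ *, [, ] }

Add FIRST(L)\{ε} = { *, [ }; L is nullable, continue.
] is a terminal; add {]} and stop.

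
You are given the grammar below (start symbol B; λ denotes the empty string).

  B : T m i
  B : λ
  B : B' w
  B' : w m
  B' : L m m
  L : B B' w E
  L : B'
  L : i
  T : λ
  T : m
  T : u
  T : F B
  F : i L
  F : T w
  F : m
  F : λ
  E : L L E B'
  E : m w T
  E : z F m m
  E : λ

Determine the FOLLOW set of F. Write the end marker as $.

{ i, m, u, w, z }

In T : F B: add FIRST(B)\{λ} = { i, m, u, w }.
  Since B is nullable, also add FOLLOW(T) = { i, m, u, w, z }.
In E : z F m m: add FIRST(m m) = { m }.
Union: FOLLOW(F) = { i, m, u, w, z }.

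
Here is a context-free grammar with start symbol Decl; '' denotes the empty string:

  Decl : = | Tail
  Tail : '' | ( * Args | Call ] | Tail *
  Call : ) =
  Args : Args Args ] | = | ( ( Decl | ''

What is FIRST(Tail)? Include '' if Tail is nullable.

Tail : '' contributes ''.
Tail : ( * Args contributes {(}.
From Tail : Call ]: add FIRST(Call) = { ) }.
From Tail : Tail *: Tail nullable, take FIRST(Tail) ∪ {*} = { (, ), * }.
Union: FIRST(Tail) = { (, ), *, '' }.

{ (, ), *, '' }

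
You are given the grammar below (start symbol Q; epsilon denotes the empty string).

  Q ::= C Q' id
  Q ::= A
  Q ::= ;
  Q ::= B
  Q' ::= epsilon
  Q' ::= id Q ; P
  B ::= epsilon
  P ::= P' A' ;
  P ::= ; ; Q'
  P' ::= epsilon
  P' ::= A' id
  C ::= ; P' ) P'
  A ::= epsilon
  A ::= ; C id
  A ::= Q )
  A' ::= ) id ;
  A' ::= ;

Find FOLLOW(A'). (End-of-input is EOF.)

In P ::= P' A' ;: add FIRST(;) = { ; }.
In P' ::= A' id: add FIRST(id) = { id }.
Union: FOLLOW(A') = { ;, id }.

{ ;, id }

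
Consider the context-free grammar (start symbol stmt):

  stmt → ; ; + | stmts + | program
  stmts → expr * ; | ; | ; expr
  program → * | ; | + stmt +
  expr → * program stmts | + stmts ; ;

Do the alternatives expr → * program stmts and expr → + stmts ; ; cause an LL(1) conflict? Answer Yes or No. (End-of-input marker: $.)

FIRST(* program stmts) = { * } and FIRST(+ stmts ; ;) = { + }.
The FIRST sets are disjoint and neither alternative is nullable — no conflict.

No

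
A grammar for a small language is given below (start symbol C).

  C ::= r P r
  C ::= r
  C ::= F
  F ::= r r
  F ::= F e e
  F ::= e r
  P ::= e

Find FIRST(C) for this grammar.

{ e, r }

C ::= r P r contributes {r}.
C ::= r contributes {r}.
From C ::= F: add FIRST(F) = { e, r }.
Union: FIRST(C) = { e, r }.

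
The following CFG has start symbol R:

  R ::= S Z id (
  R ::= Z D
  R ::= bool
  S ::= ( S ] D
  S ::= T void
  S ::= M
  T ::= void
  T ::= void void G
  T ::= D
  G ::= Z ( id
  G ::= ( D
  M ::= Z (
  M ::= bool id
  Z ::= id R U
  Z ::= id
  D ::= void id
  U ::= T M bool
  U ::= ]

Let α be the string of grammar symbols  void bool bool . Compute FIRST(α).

{ void }

void is a terminal; add {void} and stop.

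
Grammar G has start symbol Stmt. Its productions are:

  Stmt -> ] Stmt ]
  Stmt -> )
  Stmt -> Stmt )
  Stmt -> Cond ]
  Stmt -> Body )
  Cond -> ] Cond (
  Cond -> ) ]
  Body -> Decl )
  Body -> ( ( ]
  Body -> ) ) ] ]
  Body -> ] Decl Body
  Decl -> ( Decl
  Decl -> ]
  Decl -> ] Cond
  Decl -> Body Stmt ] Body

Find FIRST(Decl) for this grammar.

{ (, ), ] }

Decl -> ( Decl contributes {(}.
Decl -> ] contributes {]}.
Decl -> ] Cond contributes {]}.
From Decl -> Body Stmt ] Body: add FIRST(Body) = { (, ), ] }.
Union: FIRST(Decl) = { (, ), ] }.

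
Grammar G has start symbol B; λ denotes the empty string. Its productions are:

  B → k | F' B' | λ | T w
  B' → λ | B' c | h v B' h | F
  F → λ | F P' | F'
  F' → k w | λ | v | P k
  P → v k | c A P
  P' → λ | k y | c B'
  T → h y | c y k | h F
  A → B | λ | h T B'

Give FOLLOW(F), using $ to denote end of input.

In B' → F: F is at the end, add FOLLOW(B') = { $, c, h, k, v, w }.
In F → F P': add FIRST(P')\{λ} = { c, k }.
  Since P' is nullable, also add FOLLOW(F) = { $, c, h, k, v, w }.
In T → h F: F is at the end, add FOLLOW(T) = { c, h, k, v, w }.
Union: FOLLOW(F) = { $, c, h, k, v, w }.

{ $, c, h, k, v, w }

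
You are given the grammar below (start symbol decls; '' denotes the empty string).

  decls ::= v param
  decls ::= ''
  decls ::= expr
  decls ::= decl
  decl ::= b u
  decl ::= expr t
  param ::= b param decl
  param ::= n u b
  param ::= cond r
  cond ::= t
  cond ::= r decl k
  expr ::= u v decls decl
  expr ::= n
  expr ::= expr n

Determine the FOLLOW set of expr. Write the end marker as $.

In decls ::= expr: expr is at the end, add FOLLOW(decls) = { $, b, n, u }.
In decl ::= expr t: add FIRST(t) = { t }.
In expr ::= expr n: add FIRST(n) = { n }.
Union: FOLLOW(expr) = { $, b, n, t, u }.

{ $, b, n, t, u }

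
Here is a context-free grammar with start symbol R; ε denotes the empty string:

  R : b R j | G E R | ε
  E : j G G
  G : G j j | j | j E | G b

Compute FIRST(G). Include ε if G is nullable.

From G : G j j: add FIRST(G) = { j }.
G : j contributes {j}.
G : j E contributes {j}.
From G : G b: add FIRST(G) = { j }.
Union: FIRST(G) = { j }.

{ j }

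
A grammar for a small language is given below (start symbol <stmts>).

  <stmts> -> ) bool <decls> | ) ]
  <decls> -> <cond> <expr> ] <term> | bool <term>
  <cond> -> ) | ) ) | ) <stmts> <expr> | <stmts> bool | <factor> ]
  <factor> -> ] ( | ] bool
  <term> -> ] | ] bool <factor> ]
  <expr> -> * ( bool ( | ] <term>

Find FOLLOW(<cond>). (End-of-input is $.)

In <decls> -> <cond> <expr> ] <term>: add FIRST(<expr> ] <term>) = { *, ] }.
Union: FOLLOW(<cond>) = { *, ] }.

{ *, ] }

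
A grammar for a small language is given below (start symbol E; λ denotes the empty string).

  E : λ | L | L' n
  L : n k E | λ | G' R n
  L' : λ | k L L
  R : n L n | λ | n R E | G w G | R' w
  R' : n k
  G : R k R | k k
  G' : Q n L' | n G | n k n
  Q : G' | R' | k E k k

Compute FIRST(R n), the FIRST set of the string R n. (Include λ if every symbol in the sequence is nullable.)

{ k, n }

Add FIRST(R)\{λ} = { k, n }; R is nullable, continue.
n is a terminal; add {n} and stop.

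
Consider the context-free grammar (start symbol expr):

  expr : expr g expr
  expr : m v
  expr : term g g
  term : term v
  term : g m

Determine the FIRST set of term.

{ g }

From term : term v: add FIRST(term) = { g }.
term : g m contributes {g}.
Union: FIRST(term) = { g }.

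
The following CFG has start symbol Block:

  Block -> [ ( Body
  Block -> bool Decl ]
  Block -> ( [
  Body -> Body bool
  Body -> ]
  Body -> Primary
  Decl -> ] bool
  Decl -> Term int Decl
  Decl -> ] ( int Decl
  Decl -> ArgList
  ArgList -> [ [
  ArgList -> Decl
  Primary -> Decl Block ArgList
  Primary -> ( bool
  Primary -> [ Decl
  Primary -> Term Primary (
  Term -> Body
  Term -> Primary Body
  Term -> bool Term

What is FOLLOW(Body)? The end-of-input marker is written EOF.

{ EOF, (, [, ], bool, int }

In Block -> [ ( Body: Body is at the end, add FOLLOW(Block) = { EOF, (, [, ], bool }.
In Body -> Body bool: add FIRST(bool) = { bool }.
In Term -> Body: Body is at the end, add FOLLOW(Term) = { (, [, ], bool, int }.
In Term -> Primary Body: Body is at the end, add FOLLOW(Term) = { (, [, ], bool, int }.
Union: FOLLOW(Body) = { EOF, (, [, ], bool, int }.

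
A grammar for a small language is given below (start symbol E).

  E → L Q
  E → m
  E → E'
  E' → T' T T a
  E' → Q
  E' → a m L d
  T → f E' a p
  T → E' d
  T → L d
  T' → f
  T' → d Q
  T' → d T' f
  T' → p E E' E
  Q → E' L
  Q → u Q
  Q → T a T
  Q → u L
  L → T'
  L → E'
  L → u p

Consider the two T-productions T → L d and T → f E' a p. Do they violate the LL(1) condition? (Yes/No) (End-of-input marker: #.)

Yes

FIRST(L d) = { a, d, f, p, u } and FIRST(f E' a p) = { f }.
Both contain f, so the two alternatives are not disjoint — LL(1) conflict.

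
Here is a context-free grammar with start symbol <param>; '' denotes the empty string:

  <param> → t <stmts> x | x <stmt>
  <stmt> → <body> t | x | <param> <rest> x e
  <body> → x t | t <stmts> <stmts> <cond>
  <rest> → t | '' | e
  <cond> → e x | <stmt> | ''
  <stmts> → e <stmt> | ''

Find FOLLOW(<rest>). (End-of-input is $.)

In <stmt> → <param> <rest> x e: add FIRST(x e) = { x }.
Union: FOLLOW(<rest>) = { x }.

{ x }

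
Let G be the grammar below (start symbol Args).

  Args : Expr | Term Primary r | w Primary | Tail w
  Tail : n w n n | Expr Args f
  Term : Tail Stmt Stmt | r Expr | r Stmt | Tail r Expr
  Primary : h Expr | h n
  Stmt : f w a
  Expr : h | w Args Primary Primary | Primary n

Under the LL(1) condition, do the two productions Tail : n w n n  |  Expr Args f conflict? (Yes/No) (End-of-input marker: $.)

FIRST(n w n n) = { n } and FIRST(Expr Args f) = { h, w }.
The FIRST sets are disjoint and neither alternative is nullable — no conflict.

No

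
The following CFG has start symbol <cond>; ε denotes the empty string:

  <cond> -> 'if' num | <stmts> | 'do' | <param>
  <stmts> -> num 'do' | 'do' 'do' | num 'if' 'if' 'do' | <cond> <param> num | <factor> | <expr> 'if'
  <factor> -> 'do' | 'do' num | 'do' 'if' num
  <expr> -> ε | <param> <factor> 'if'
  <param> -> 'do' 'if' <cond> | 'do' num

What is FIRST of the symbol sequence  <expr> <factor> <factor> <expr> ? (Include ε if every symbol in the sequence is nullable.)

Add FIRST(<expr>)\{ε} = { 'do' }; <expr> is nullable, continue.
Add FIRST(<factor>) = { 'do' }; <factor> is not nullable, stop.

{ 'do' }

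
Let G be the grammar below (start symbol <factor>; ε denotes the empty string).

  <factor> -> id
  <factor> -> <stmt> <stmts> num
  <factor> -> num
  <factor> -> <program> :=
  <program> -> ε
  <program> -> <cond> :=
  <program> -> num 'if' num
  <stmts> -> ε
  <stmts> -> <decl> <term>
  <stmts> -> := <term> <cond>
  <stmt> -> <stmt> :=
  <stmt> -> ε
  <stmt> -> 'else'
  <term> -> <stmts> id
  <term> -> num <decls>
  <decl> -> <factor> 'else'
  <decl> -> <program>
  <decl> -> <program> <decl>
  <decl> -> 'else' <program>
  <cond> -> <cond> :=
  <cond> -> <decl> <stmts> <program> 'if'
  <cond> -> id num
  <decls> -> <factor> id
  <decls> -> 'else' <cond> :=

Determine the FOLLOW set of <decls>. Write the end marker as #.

{ 'else', 'if', :=, id, num }

In <term> -> num <decls>: <decls> is at the end, add FOLLOW(<term>) = { 'else', 'if', :=, id, num }.
Union: FOLLOW(<decls>) = { 'else', 'if', :=, id, num }.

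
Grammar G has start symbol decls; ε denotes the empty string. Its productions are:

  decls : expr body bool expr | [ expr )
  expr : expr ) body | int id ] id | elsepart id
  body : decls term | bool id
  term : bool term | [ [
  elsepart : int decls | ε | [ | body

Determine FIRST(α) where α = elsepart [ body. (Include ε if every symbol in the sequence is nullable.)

Add FIRST(elsepart)\{ε} = { [, bool, id, int }; elsepart is nullable, continue.
[ is a terminal; add {[} and stop.

{ [, bool, id, int }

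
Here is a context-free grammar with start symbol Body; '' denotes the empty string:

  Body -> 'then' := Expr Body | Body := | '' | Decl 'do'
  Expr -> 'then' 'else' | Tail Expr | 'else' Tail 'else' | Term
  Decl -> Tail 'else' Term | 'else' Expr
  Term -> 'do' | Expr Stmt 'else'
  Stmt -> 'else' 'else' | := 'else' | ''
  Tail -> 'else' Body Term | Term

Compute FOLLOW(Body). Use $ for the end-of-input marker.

{ $, 'do', 'else', 'then', := }

Body is the start symbol, so $ ∈ FOLLOW(Body).
In Body -> 'then' := Expr Body: Body is at the end, add FOLLOW(Body) = { $, 'do', 'else', 'then', := }.
In Body -> Body :=: add FIRST(:=) = { := }.
In Tail -> 'else' Body Term: add FIRST(Term) = { 'do', 'else', 'then' }.
Union: FOLLOW(Body) = { $, 'do', 'else', 'then', := }.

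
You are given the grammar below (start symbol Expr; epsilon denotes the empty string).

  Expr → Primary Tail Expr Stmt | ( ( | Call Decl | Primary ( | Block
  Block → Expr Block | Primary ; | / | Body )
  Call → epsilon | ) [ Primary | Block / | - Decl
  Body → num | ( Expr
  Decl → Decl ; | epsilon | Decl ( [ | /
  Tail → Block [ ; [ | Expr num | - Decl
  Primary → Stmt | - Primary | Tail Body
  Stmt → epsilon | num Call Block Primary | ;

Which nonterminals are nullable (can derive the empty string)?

{ Call, Decl, Expr, Primary, Stmt }

Directly nullable (have an epsilon-production): Call, Decl, Stmt.
Expr → Call Decl with every symbol nullable, so Expr is nullable.
Primary → Stmt with every symbol nullable, so Primary is nullable.
No other nonterminal has a production whose RHS symbols are all nullable.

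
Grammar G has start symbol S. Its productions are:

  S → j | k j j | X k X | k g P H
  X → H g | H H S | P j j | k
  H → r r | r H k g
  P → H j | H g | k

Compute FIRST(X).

{ k, r }

From X → H g: add FIRST(H) = { r }.
From X → H H S: add FIRST(H) = { r }.
From X → P j j: add FIRST(P) = { k, r }.
X → k contributes {k}.
Union: FIRST(X) = { k, r }.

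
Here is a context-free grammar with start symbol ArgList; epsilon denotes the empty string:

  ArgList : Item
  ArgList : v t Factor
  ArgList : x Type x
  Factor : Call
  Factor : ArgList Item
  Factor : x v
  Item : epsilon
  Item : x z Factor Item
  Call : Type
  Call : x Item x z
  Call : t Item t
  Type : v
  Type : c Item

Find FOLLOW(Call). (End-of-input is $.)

In Factor : Call: Call is at the end, add FOLLOW(Factor) = { $, t, x }.
Union: FOLLOW(Call) = { $, t, x }.

{ $, t, x }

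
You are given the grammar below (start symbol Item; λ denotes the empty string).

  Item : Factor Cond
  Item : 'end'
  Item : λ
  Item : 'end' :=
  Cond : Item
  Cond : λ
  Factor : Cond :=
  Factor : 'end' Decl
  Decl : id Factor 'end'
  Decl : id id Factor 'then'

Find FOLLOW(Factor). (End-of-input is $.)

In Item : Factor Cond: add FIRST(Cond)\{λ} = { 'end', := }.
  Since Cond is nullable, also add FOLLOW(Item) = { $, := }.
In Decl : id Factor 'end': add FIRST('end') = { 'end' }.
In Decl : id id Factor 'then': add FIRST('then') = { 'then' }.
Union: FOLLOW(Factor) = { $, 'end', 'then', := }.

{ $, 'end', 'then', := }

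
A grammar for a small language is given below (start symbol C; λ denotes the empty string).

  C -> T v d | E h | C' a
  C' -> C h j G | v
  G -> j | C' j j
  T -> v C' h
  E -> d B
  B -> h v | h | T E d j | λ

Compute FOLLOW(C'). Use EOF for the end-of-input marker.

{ a, h, j }

In C -> C' a: add FIRST(a) = { a }.
In G -> C' j j: add FIRST(j j) = { j }.
In T -> v C' h: add FIRST(h) = { h }.
Union: FOLLOW(C') = { a, h, j }.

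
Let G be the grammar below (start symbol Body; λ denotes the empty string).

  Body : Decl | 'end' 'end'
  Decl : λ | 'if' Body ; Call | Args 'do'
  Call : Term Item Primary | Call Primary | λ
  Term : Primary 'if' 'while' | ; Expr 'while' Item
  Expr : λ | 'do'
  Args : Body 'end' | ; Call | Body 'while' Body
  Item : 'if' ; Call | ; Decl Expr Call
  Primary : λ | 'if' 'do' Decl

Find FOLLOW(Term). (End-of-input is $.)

In Call : Term Item Primary: add FIRST(Item Primary) = { 'if', ; }.
Union: FOLLOW(Term) = { 'if', ; }.

{ 'if', ; }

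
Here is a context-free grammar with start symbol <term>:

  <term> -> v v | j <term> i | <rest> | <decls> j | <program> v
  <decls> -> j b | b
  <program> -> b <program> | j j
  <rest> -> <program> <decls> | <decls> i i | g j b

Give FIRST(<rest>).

{ b, g, j }

From <rest> -> <program> <decls>: add FIRST(<program>) = { b, j }.
From <rest> -> <decls> i i: add FIRST(<decls>) = { b, j }.
<rest> -> g j b contributes {g}.
Union: FIRST(<rest>) = { b, g, j }.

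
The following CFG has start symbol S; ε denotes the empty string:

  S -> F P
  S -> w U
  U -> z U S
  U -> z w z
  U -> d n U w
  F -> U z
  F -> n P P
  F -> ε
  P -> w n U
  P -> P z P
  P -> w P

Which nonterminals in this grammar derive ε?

Directly nullable (have an ε-production): F.
No other nonterminal has a production whose RHS symbols are all nullable.

{ F }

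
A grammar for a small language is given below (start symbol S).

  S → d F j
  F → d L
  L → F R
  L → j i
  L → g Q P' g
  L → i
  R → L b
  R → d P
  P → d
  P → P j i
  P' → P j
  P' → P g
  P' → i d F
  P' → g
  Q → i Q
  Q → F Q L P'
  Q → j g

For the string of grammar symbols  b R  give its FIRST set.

{ b }

b is a terminal; add {b} and stop.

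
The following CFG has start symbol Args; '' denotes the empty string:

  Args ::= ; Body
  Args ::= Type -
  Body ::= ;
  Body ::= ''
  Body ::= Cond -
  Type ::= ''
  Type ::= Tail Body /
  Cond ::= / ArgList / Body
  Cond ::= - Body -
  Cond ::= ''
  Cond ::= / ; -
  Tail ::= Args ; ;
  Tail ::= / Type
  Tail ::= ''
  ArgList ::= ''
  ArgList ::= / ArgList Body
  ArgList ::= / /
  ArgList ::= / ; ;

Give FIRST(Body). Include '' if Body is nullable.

Body ::= ; contributes {;}.
Body ::= '' contributes ''.
From Body ::= Cond -: Cond nullable, take FIRST(Cond) ∪ {-} = { -, / }.
Union: FIRST(Body) = { -, /, ;, '' }.

{ -, /, ;, '' }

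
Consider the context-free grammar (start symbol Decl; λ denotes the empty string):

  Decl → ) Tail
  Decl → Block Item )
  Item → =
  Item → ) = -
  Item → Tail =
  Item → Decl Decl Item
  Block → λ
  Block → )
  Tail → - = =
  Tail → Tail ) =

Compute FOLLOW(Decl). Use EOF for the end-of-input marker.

Decl is the start symbol, so EOF ∈ FOLLOW(Decl).
In Item → Decl Decl Item: add FIRST(Decl Item) = { ), -, = }.
In Item → Decl Decl Item: add FIRST(Item) = { ), -, = }.
Union: FOLLOW(Decl) = { EOF, ), -, = }.

{ EOF, ), -, = }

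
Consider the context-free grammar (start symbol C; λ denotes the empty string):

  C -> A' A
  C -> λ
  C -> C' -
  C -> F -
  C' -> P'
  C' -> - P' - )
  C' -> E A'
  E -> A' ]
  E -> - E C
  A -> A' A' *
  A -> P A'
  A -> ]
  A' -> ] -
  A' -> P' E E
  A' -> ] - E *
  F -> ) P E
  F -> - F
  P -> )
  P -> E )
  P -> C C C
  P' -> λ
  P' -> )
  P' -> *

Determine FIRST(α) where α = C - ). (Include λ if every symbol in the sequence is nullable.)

{ ), *, -, ] }

Add FIRST(C)\{λ} = { ), *, -, ] }; C is nullable, continue.
- is a terminal; add {-} and stop.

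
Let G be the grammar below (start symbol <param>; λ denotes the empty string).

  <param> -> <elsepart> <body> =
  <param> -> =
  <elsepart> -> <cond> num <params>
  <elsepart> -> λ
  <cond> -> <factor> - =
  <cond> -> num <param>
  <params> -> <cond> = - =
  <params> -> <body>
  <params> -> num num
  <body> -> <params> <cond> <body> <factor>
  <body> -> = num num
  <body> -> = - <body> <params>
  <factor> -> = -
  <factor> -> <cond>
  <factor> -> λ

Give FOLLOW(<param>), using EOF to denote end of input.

<param> is the start symbol, so EOF ∈ FOLLOW(<param>).
In <cond> -> num <param>: <param> is at the end, add FOLLOW(<cond>) = { -, =, num }.
Union: FOLLOW(<param>) = { EOF, -, =, num }.

{ EOF, -, =, num }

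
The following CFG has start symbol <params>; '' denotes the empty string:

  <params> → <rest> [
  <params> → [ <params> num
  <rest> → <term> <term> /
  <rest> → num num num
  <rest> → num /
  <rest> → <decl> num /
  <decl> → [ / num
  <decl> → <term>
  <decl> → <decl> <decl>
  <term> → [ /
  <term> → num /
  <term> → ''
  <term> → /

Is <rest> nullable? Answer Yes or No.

No

Nullable nonterminals: <decl>, <term>.
No production of <rest> has an RHS whose symbols are all nullable, so <rest> is not nullable.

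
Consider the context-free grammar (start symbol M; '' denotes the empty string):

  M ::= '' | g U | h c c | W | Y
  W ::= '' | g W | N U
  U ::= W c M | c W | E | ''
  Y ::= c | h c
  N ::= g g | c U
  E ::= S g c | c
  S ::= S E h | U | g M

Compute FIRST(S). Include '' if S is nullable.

{ c, g, '' }

From S ::= S E h: S nullable, take FIRST(S) ∪ FIRST(E) = { c, g }.
From S ::= U: add FIRST(U) = { c, g, '' } (including '' since U is nullable).
S ::= g M contributes {g}.
Union: FIRST(S) = { c, g, '' }.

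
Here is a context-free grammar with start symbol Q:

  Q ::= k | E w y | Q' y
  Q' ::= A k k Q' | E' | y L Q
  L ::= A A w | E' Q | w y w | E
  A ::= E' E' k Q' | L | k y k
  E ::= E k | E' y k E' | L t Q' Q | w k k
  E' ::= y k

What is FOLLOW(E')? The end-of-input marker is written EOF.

{ k, t, w, y }

In Q' ::= E': E' is at the end, add FOLLOW(Q') = { k, w, y }.
In L ::= E' Q: add FIRST(Q) = { k, w, y }.
In A ::= E' E' k Q': add FIRST(E' k Q') = { y }.
In A ::= E' E' k Q': add FIRST(k Q') = { k }.
In E ::= E' y k E': add FIRST(y k E') = { y }.
In E ::= E' y k E': E' is at the end, add FOLLOW(E) = { k, t, w, y }.
Union: FOLLOW(E') = { k, t, w, y }.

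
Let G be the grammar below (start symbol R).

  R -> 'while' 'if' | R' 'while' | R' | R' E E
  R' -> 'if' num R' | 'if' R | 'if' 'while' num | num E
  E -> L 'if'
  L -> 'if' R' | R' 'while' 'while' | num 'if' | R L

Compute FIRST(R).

R -> 'while' 'if' contributes {'while'}.
From R -> R' 'while': add FIRST(R') = { 'if', num }.
From R -> R': add FIRST(R') = { 'if', num }.
From R -> R' E E: add FIRST(R') = { 'if', num }.
Union: FIRST(R) = { 'if', 'while', num }.

{ 'if', 'while', num }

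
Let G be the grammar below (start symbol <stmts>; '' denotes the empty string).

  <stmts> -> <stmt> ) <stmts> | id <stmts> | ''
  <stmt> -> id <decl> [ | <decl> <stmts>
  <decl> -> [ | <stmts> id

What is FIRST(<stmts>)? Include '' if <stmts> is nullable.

From <stmts> -> <stmt> ) <stmts>: add FIRST(<stmt>) = { [, id }.
<stmts> -> id <stmts> contributes {id}.
<stmts> -> '' contributes ''.
Union: FIRST(<stmts>) = { [, id, '' }.

{ [, id, '' }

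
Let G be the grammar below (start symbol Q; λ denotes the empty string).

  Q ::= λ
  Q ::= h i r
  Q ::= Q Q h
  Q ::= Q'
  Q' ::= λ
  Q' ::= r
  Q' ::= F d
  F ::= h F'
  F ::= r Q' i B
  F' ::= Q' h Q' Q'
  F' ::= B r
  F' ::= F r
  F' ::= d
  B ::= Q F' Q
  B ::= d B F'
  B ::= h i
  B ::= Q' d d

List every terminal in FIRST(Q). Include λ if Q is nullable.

{ h, r, λ }

Q ::= λ contributes λ.
Q ::= h i r contributes {h}.
From Q ::= Q Q h: Q, Q nullable, take FIRST(Q) ∪ FIRST(Q) ∪ {h} = { h, r }.
From Q ::= Q': add FIRST(Q') = { h, r, λ } (including λ since Q' is nullable).
Union: FIRST(Q) = { h, r, λ }.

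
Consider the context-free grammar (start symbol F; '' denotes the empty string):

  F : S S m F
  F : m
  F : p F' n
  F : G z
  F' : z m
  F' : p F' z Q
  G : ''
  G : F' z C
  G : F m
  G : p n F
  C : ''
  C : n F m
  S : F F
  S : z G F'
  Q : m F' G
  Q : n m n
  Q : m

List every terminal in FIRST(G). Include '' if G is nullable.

{ m, p, z, '' }

G : '' contributes ''.
From G : F' z C: add FIRST(F') = { p, z }.
From G : F m: add FIRST(F) = { m, p, z }.
G : p n F contributes {p}.
Union: FIRST(G) = { m, p, z, '' }.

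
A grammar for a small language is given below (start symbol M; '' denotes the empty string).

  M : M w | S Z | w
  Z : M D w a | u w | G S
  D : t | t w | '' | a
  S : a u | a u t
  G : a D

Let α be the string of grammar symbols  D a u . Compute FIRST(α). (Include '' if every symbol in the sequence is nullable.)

Add FIRST(D)\{''} = { a, t }; D is nullable, continue.
a is a terminal; add {a} and stop.

{ a, t }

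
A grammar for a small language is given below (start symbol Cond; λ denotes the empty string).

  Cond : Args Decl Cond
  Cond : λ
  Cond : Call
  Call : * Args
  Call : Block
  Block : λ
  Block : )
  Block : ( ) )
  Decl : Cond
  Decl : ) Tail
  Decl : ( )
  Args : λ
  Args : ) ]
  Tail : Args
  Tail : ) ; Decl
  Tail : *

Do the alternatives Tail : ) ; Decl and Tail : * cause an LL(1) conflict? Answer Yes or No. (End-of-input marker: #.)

No

FIRST() ; Decl) = { ) } and FIRST(*) = { * }.
The FIRST sets are disjoint and neither alternative is nullable — no conflict.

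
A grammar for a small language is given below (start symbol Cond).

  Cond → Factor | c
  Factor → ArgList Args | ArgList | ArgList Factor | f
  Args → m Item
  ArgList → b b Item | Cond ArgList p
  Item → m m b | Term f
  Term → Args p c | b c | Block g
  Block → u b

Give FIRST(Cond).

{ b, c, f }

From Cond → Factor: add FIRST(Factor) = { b, c, f }.
Cond → c contributes {c}.
Union: FIRST(Cond) = { b, c, f }.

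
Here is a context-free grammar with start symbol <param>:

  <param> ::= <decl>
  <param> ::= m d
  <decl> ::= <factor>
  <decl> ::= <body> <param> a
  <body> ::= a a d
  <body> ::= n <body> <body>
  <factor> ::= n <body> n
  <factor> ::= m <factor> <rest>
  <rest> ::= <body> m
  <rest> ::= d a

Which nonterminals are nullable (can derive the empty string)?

{ } (none)

No nonterminal has an empty production or an RHS whose symbols are all nullable.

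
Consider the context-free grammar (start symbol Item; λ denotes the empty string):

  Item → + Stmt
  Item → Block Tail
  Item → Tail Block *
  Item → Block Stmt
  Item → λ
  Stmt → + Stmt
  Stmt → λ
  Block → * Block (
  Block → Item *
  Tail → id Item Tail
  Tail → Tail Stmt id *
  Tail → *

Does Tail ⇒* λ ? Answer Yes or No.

Nullable nonterminals: Item, Stmt.
No production of Tail has an RHS whose symbols are all nullable, so Tail is not nullable.

No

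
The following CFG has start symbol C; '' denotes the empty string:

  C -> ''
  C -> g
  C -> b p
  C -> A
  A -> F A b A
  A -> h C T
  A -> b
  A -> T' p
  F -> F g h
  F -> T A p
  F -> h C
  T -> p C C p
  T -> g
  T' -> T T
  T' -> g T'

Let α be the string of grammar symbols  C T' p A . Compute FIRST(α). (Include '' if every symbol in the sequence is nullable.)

{ b, g, h, p }

Add FIRST(C)\{''} = { b, g, h, p }; C is nullable, continue.
Add FIRST(T') = { g, p }; T' is not nullable, stop.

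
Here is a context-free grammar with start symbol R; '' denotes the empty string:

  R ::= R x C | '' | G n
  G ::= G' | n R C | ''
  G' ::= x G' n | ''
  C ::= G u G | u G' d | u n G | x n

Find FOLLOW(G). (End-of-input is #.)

{ #, n, u, x }

In R ::= G n: add FIRST(n) = { n }.
In C ::= G u G: add FIRST(u G) = { u }.
In C ::= G u G: G is at the end, add FOLLOW(C) = { #, n, u, x }.
In C ::= u n G: G is at the end, add FOLLOW(C) = { #, n, u, x }.
Union: FOLLOW(G) = { #, n, u, x }.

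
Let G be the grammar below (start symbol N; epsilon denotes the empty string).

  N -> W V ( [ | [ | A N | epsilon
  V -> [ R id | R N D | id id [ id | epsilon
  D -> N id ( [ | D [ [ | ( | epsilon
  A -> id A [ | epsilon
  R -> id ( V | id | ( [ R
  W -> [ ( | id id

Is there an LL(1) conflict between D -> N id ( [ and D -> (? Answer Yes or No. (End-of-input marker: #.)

No

FIRST(N id ( [) = { [, id } and FIRST(() = { ( }.
The FIRST sets are disjoint and neither alternative is nullable — no conflict.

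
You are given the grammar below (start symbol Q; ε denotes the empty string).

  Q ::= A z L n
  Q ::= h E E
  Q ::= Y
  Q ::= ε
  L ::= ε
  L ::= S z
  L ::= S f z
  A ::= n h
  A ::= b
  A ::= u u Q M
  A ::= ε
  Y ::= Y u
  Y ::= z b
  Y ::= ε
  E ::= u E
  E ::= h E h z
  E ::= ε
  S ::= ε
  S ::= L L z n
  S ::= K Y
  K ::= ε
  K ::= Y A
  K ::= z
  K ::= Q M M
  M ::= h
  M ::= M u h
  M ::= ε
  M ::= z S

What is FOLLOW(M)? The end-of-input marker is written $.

In A ::= u u Q M: M is at the end, add FOLLOW(A) = { f, h, u, z }.
In K ::= Q M M: add FIRST(M)\{ε} = { h, u, z }.
  Since M is nullable, also add FOLLOW(K) = { f, h, u, z }.
In K ::= Q M M: M is at the end, add FOLLOW(K) = { f, h, u, z }.
In M ::= M u h: add FIRST(u h) = { u }.
Union: FOLLOW(M) = { f, h, u, z }.

{ f, h, u, z }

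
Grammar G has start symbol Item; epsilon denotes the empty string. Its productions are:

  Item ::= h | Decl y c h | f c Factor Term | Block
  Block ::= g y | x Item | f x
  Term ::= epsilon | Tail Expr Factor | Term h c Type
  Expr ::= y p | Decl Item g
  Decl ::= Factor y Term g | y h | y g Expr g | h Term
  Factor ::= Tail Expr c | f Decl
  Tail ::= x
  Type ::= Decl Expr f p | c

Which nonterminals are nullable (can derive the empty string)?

Directly nullable (have an epsilon-production): Term.
No other nonterminal has a production whose RHS symbols are all nullable.

{ Term }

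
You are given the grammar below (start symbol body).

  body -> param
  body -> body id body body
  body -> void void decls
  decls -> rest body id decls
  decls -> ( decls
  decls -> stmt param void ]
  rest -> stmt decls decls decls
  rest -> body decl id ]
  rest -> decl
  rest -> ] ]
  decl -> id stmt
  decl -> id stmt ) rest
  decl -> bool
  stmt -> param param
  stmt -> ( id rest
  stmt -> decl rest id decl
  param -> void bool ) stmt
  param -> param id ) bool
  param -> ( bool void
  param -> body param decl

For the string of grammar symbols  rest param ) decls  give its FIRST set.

Add FIRST(rest) = { (, ], bool, id, void }; rest is not nullable, stop.

{ (, ], bool, id, void }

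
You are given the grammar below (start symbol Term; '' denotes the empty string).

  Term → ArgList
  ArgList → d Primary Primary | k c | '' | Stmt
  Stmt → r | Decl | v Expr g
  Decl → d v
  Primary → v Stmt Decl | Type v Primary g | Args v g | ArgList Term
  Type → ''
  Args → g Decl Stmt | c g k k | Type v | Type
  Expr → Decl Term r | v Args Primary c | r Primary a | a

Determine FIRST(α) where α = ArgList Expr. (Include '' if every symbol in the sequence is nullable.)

Add FIRST(ArgList)\{''} = { d, k, r, v }; ArgList is nullable, continue.
Add FIRST(Expr) = { a, d, r, v }; Expr is not nullable, stop.

{ a, d, k, r, v }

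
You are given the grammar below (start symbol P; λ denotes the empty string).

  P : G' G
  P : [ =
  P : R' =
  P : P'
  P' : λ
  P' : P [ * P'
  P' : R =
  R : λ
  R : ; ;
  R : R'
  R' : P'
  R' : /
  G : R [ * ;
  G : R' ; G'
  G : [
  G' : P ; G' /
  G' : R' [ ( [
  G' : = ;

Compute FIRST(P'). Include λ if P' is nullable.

{ /, ;, =, [, λ }

P' : λ contributes λ.
From P' : P [ * P': P nullable, take FIRST(P) ∪ {[} = { /, ;, =, [ }.
From P' : R =: R nullable, take FIRST(R) ∪ {=} = { /, ;, =, [ }.
Union: FIRST(P') = { /, ;, =, [, λ }.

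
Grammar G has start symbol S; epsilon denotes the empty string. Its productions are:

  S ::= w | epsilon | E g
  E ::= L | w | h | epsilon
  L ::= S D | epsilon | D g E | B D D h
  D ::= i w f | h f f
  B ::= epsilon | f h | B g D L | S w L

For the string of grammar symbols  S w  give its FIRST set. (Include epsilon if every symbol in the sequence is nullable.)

{ f, g, h, i, w }

Add FIRST(S)\{epsilon} = { f, g, h, i, w }; S is nullable, continue.
w is a terminal; add {w} and stop.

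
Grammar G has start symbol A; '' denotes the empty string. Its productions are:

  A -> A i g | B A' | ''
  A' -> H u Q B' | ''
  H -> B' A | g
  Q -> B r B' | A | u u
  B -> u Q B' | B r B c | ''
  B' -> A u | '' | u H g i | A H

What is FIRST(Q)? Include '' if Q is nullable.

{ g, i, r, u, '' }

From Q -> B r B': B nullable, take FIRST(B) ∪ {r} = { r, u }.
From Q -> A: add FIRST(A) = { g, i, r, u, '' } (including '' since A is nullable).
Q -> u u contributes {u}.
Union: FIRST(Q) = { g, i, r, u, '' }.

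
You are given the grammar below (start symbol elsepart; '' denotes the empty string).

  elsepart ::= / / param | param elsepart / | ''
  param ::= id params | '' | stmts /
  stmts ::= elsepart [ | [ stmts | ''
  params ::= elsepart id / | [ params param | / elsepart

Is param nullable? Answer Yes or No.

Yes

param has an ''-production, so param ⇒ ''.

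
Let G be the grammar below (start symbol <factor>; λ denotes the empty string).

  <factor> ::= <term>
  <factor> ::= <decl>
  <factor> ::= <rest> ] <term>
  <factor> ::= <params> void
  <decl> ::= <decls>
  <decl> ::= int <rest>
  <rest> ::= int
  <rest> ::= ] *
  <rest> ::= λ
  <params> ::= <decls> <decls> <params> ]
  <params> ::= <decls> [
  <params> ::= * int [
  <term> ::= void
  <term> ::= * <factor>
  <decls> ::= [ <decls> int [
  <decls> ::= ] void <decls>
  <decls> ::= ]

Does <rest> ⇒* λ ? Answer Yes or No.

<rest> has an λ-production, so <rest> ⇒ λ.

Yes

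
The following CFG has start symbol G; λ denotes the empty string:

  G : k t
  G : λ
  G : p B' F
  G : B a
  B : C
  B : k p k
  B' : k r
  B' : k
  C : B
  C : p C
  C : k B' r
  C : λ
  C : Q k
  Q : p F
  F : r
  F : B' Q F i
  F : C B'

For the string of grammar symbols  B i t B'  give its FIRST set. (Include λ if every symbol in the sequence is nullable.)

{ i, k, p }

Add FIRST(B)\{λ} = { k, p }; B is nullable, continue.
i is a terminal; add {i} and stop.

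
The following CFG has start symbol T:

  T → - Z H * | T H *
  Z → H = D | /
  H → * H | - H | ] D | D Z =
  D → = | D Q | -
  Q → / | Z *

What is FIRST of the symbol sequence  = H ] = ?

= is a terminal; add {=} and stop.

{ = }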